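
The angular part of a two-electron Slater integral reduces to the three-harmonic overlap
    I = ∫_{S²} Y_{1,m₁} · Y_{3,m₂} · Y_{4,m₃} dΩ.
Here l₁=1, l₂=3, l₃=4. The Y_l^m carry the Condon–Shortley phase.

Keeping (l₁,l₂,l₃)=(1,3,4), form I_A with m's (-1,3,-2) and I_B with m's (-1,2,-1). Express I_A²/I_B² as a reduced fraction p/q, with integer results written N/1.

1/3

l's match ⇒ only the (l;m) 3-j factors differ between A and B.
A: triangle coeff Δ(1,3,4) = 1/252; Σ_t [0,0]: t=0:+1/1440 = 1/1440; (3j)²=1/252 [(1 3 4; -1 3 -2)], sign=+1
B: triangle coeff Δ(1,3,4) = 1/252; Σ_t [0,0]: t=0:+1/240 = 1/240; (3j)²=1/84 [(1 3 4; -1 2 -1)], sign=-1
I_A²/I_B² = (1/252)/(1/84) = 1/3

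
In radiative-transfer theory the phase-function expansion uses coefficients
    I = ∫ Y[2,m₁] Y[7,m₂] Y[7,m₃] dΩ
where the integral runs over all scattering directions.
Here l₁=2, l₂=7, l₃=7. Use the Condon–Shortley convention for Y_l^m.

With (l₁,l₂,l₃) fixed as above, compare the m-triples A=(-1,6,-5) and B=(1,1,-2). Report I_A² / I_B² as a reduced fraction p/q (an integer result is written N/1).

1573/243

l's match ⇒ only the (l;m) 3-j factors differ between A and B.
A: triangle coeff Δ(2,7,7) = 1/185640; Σ_t [1,2]: t=1:−1/958003200 t=2:+1/79833600 = 1/87091200; (3j)²=121/4760 [(2 7 7; -1 6 -5)], sign=+1
B: triangle coeff Δ(2,7,7) = 1/185640; Σ_t [0,1]: t=0:+1/1935360 t=1:−1/1209600 = -1/3225600; (3j)²=243/61880 [(2 7 7; 1 1 -2)], sign=+1
I_A²/I_B² = (121/4760)/(243/61880) = 1573/243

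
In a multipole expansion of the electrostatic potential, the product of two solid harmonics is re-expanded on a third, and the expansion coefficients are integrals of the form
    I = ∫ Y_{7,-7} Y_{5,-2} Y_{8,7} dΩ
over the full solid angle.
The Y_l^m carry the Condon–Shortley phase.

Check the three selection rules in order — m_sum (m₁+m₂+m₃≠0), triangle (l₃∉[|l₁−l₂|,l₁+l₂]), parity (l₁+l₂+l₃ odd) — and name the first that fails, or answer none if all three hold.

azimuthal sum: -7 − 2 + 7 = -2  ✗
2 ≤ 8 ≤ 12 (triangle on l)
L = 7 + 5 + 8 = 20 (even)

m_sum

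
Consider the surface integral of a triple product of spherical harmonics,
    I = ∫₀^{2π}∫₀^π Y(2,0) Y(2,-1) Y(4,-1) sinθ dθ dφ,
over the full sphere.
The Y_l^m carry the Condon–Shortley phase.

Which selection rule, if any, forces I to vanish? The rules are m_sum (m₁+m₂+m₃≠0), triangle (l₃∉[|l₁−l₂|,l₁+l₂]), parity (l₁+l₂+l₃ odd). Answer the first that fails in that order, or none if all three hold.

m_sum

azimuthal sum: 0 − 1 − 1 = -2  ✗
0 ≤ 4 ≤ 4 (triangle on l)
L = 2 + 2 + 4 = 8 (even)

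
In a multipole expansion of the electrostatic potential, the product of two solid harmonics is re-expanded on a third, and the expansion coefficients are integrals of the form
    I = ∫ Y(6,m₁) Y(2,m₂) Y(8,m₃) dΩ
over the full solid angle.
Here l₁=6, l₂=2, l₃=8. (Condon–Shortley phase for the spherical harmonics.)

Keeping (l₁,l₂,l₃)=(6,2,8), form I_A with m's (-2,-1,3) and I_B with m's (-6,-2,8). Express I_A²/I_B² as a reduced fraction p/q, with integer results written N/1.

Same 6,2,8: normalisation and zero-m 3j drop out of the ratio.
A: Δ: 0! 12! 4! / 17! → 1/30940; sum: t=0:+1/5806080 = 1/5806080; 3j²(6 2 8; -2 -1 3) = Δ·Π!·Σ² = 165/6188  (sign -1)
B: Δ: 0! 12! 4! / 17! → 1/30940; sum: t=0:+1/11496038400 = 1/11496038400; 3j²(6 2 8; -6 -2 8) = Δ·Π!·Σ² = 1/17  (sign +1)
I_A²/I_B² = (165/6188)/(1/17) = 165/364

165/364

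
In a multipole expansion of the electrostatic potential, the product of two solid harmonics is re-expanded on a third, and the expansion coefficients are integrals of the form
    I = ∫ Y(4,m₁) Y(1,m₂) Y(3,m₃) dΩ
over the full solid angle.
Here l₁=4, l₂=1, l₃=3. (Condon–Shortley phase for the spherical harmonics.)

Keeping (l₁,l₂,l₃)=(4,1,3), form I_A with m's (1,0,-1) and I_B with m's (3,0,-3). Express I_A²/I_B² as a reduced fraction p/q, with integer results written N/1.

15/7

l's match ⇒ only the (l;m) 3-j factors differ between A and B.
A: triangle coeff Δ(4,1,3) = 1/252; Σ_t [1,1]: t=1:−1/48 = -1/48; (3j)²=5/84 [(4 1 3; 1 0 -1)], sign=-1
B: triangle coeff Δ(4,1,3) = 1/252; Σ_t [1,1]: t=1:−1/720 = -1/720; (3j)²=1/36 [(4 1 3; 3 0 -3)], sign=-1
I_A²/I_B² = (5/84)/(1/36) = 15/7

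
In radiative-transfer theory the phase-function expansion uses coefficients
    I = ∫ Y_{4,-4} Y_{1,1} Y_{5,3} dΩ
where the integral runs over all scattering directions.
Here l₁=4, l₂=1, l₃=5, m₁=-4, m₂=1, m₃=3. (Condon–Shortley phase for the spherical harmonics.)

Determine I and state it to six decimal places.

Checks pass: Σm=0; 10 even; l₃=5∈[3,5].
(2·4+1)(2·1+1)(2·5+1) = 297
Δ: 0! 8! 2! / 11! → 1/495
sum: t=0:+1/576 = 1/576
3j²(4 1 5; 0 0 0) = Δ·Π!·Σ² = 5/99  (sign -1)
sum: t=0:+1/80640 = 1/80640
3j²(4 1 5; -4 1 3) = Δ·Π!·Σ² = 1/495  (sign +1)
combine: 4πI² = 297·5/99·1/495 = 1/33
take √, sign -1: I = -0.04910640

-0.049106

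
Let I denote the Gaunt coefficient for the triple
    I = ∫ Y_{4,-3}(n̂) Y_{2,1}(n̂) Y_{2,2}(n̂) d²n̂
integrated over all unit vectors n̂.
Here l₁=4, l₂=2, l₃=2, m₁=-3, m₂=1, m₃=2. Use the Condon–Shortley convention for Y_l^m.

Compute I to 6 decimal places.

m-sum 0 ✓  L=8 even ✓  2≤2≤6 ✓
Π(2lᵢ+1) = 9×5×5 = 225
triangle coeff Δ(4,2,2) = 1/630
Σ_t [2,2]: t=2:+1/16 = 1/16
(3j)²=2/35 [(4 2 2; 0 0 0)], sign=+1
Σ_t [3,3]: t=3:−1/144 = -1/144
(3j)²=1/18 [(4 2 2; -3 1 2)], sign=-1
⇒ 4πI² = 5/7
I = (-1)√(5/7/(4π)) = -0.23841361

-0.238414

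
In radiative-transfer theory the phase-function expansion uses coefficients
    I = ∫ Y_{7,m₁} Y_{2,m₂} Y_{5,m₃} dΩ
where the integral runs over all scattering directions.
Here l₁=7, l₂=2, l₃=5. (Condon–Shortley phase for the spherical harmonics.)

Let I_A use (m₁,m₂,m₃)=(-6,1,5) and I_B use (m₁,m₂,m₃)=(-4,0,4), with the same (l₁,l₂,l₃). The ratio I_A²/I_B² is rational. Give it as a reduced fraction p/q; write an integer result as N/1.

26/15

Shared (l₁,l₂,l₃)=(7,2,5): N and (l;000)² cancel in I_A²/I_B².
A: Δ = 4!·10!·0!/15! = 1/15015; Racah Σ t=3..3: t=3:−1/21772800 = -1/21772800; ⇒ 3j(7 2 5; -6 1 5)² = 2/105, sgn -1
B: Δ = 4!·10!·0!/15! = 1/15015; Racah Σ t=2..2: t=2:+1/1451520 = 1/1451520; ⇒ 3j(7 2 5; -4 0 4)² = 1/91, sgn -1
I_A²/I_B² = (2/105)/(1/91) = 26/15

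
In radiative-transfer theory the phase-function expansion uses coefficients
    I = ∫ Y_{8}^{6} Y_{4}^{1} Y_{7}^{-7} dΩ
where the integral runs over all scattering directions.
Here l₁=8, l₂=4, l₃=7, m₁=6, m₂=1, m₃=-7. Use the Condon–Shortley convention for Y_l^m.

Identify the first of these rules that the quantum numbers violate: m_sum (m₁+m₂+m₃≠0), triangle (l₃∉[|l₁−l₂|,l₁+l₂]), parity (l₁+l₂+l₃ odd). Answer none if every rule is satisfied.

parity

azimuthal sum: 6 + 1 − 7 = 0  ✓
4 ≤ 7 ≤ 12 (triangle on l)  ✓
L = 8 + 4 + 7 = 19 (odd)  ✗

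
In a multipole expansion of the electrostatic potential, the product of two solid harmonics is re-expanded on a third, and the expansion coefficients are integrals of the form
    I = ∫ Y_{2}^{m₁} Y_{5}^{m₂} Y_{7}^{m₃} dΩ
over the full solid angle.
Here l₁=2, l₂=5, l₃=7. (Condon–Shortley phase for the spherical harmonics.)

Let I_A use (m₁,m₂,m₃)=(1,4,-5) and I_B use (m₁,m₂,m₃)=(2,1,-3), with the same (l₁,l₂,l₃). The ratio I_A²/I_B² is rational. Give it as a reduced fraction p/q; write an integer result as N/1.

44/21

Same 2,5,7: normalisation and zero-m 3j drop out of the ratio.
A: Δ: 0! 4! 10! / 15! → 1/15015; sum: t=0:+1/2177280 = 1/2177280; 3j²(2 5 7; 1 4 -5) = Δ·Π!·Σ² = 8/273  (sign +1)
B: Δ: 0! 4! 10! / 15! → 1/15015; sum: t=0:+1/414720 = 1/414720; 3j²(2 5 7; 2 1 -3) = Δ·Π!·Σ² = 2/143  (sign +1)
I_A²/I_B² = (8/273)/(2/143) = 44/21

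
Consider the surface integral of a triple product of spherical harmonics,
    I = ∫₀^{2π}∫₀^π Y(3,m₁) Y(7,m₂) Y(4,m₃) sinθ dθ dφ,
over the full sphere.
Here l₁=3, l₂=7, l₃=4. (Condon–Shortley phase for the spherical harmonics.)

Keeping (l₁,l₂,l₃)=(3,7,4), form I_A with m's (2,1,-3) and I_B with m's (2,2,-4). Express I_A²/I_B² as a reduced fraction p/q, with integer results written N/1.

Shared (l₁,l₂,l₃)=(3,7,4): N and (l;000)² cancel in I_A²/I_B².
A: Δ = 6!·0!·8!/15! = 1/45045; Racah Σ t=1..1: t=1:−1/604800 = -1/604800; ⇒ 3j(3 7 4; 2 1 -3)² = 16/15015, sgn +1
B: Δ = 6!·0!·8!/15! = 1/45045; Racah Σ t=1..1: t=1:−1/4838400 = -1/4838400; ⇒ 3j(3 7 4; 2 2 -4)² = 1/5005, sgn -1
I_A²/I_B² = (16/15015)/(1/5005) = 16/3

16/3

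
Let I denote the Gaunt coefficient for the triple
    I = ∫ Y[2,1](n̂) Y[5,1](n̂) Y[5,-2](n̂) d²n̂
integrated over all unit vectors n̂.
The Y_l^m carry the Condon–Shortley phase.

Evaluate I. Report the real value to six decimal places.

0.104819

Rules hold: Σm=0, L=12 even, 3≤5≤7.
N = 5·11·11 = 605
Δ = 2!·2!·8!/13! = 1/38610
Racah Σ t=0..2: t=0:+1/2880 t=1:−1/576 t=2:+1/2880 = -1/960
⇒ 3j(2 5 5; 0 0 0)² = 10/429, sgn +1
Racah Σ t=0..1: t=0:+1/2880 t=1:−1/1440 = -1/2880
⇒ 3j(2 5 5; 1 1 -2)² = 7/715, sgn +1
4πI² = N·(3j₀)²·(3jₘ)² = 70/507
I = +1·√(0.138067/4π) = 0.10481902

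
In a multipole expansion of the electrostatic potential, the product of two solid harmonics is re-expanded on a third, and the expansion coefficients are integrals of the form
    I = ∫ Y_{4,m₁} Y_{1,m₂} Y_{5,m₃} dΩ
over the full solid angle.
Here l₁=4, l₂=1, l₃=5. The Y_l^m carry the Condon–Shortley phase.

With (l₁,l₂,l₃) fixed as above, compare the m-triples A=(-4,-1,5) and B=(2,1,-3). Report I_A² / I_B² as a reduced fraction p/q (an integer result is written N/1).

Shared (l₁,l₂,l₃)=(4,1,5): N and (l;000)² cancel in I_A²/I_B².
A: Δ = 0!·8!·2!/11! = 1/495; Racah Σ t=0..0: t=0:+1/80640 = 1/80640; ⇒ 3j(4 1 5; -4 -1 5)² = 1/11, sgn +1
B: Δ = 0!·8!·2!/11! = 1/495; Racah Σ t=0..0: t=0:+1/2880 = 1/2880; ⇒ 3j(4 1 5; 2 1 -3)² = 28/495, sgn +1
I_A²/I_B² = (1/11)/(28/495) = 45/28

45/28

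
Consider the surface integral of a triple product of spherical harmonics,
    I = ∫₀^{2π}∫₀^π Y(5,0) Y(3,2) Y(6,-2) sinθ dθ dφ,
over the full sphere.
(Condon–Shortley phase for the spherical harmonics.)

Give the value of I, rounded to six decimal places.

m-sum 0 ✓  L=14 even ✓  2≤6≤8 ✓
Π(2lᵢ+1) = 11×7×13 = 1001
triangle coeff Δ(5,3,6) = 1/675675
Σ_t [0,2]: t=0:+1/8640 t=1:−1/2304 t=2:+1/8640 = -7/34560
(3j)²=7/429 [(5 3 6; 0 0 0)], sign=-1
Σ_t [1,2]: t=1:−1/13824 t=2:+1/8640 = 1/23040
(3j)²=2/429 [(5 3 6; 0 2 -2)], sign=+1
⇒ 4πI² = 98/1287
I = (-1)√(98/1287/(4π)) = -0.07784287

-0.077843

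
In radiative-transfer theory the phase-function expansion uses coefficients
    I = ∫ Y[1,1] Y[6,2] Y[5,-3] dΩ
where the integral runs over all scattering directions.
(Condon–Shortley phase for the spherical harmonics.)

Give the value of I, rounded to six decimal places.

m-sum 0 ✓  L=12 even ✓  5≤5≤7 ✓
Π(2lᵢ+1) = 3×13×11 = 429
triangle coeff Δ(1,6,5) = 1/858
Σ_t [1,1]: t=1:−1/14400 = -1/14400
(3j)²=6/143 [(1 6 5; 0 0 0)], sign=+1
Σ_t [0,0]: t=0:+1/161280 = 1/161280
(3j)²=1/143 [(1 6 5; 1 2 -3)], sign=+1
⇒ 4πI² = 18/143
I = (+1)√(18/143/(4π)) = 0.10008369

0.100084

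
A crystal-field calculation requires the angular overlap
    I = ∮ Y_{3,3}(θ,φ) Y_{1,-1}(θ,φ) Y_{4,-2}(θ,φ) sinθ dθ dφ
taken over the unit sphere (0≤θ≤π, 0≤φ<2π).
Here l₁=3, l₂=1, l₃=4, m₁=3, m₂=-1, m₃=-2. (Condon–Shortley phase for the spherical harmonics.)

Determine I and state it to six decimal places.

Checks pass: Σm=0; 8 even; l₃=4∈[2,4].
(2·3+1)(2·1+1)(2·4+1) = 189
Δ: 0! 6! 2! / 9! → 1/252
sum: t=0:+1/36 = 1/36
3j²(3 1 4; 0 0 0) = Δ·Π!·Σ² = 4/63  (sign +1)
sum: t=0:+1/1440 = 1/1440
3j²(3 1 4; 3 -1 -2) = Δ·Π!·Σ² = 1/252  (sign +1)
combine: 4πI² = 189·4/63·1/252 = 1/21
take √, sign +1: I = 0.06155813

0.061558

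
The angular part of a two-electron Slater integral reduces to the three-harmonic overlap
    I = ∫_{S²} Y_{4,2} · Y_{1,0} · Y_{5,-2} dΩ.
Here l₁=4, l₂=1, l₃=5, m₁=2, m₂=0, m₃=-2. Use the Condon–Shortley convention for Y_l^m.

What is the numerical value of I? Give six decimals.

0.225034

m-sum 0 ✓  L=10 even ✓  3≤5≤5 ✓
Π(2lᵢ+1) = 9×3×11 = 297
triangle coeff Δ(4,1,5) = 1/495
Σ_t [0,0]: t=0:+1/576 = 1/576
(3j)²=5/99 [(4 1 5; 0 0 0)], sign=-1
Σ_t [0,0]: t=0:+1/1440 = 1/1440
(3j)²=7/165 [(4 1 5; 2 0 -2)], sign=-1
⇒ 4πI² = 7/11
I = (+1)√(7/11/(4π)) = 0.22503380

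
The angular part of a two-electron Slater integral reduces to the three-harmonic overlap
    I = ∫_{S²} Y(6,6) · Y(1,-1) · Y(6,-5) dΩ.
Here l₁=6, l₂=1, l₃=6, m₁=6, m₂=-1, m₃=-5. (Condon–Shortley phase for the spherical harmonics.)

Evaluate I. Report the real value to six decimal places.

Σlᵢ=13 odd — θ-integrand is odd under cosθ→−cosθ; I=0

0.000000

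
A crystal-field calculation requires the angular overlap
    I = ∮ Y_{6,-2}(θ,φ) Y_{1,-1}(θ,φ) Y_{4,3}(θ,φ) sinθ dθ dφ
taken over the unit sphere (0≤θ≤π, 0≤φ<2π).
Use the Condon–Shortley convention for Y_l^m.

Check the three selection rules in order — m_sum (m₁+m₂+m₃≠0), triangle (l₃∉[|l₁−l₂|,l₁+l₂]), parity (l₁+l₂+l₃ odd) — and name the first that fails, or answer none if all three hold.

triangle

Σmᵢ = 0  ✓
l₃∈[|l₁−l₂|,l₁+l₂]=[5,7], have l₃=4  ✗
Σlᵢ = 11 ⇒ odd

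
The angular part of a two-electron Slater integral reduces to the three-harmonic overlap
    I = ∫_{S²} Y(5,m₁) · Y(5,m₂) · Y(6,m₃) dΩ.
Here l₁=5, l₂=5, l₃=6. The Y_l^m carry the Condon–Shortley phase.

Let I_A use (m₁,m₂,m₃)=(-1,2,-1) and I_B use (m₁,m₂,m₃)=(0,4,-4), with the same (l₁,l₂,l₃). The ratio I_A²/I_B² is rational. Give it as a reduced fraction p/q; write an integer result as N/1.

32/15

l's match ⇒ only the (l;m) 3-j factors differ between A and B.
A: triangle coeff Δ(5,5,6) = 1/28588560; Σ_t [1,4]: t=1:−1/518400 t=2:+1/23040 t=3:−1/10368 t=4:+1/41472 = -1/32400; (3j)²=128/12155 [(5 5 6; -1 2 -1)], sign=+1
B: triangle coeff Δ(5,5,6) = 1/28588560; Σ_t [3,4]: t=3:−1/207360 t=4:+1/345600 = -1/518400; (3j)²=12/2431 [(5 5 6; 0 4 -4)], sign=-1
I_A²/I_B² = (128/12155)/(12/2431) = 32/15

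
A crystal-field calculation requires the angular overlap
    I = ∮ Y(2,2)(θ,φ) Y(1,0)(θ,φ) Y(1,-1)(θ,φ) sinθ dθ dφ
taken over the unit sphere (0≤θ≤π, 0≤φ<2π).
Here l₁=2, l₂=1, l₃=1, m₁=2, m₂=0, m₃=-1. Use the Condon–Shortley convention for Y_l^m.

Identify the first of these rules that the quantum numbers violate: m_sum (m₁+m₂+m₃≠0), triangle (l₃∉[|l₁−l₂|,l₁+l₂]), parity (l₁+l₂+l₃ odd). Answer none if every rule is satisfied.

m_sum

azimuthal sum: 2 + 0 − 1 = 1  ✗
1 ≤ 1 ≤ 3 (triangle on l)
L = 2 + 1 + 1 = 4 (even)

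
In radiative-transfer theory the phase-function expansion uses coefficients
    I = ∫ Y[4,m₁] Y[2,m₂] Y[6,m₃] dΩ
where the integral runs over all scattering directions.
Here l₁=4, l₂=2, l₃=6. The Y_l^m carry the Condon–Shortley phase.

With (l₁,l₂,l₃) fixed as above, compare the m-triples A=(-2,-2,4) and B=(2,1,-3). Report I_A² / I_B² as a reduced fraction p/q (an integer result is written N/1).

5/6

l's match ⇒ only the (l;m) 3-j factors differ between A and B.
A: triangle coeff Δ(4,2,6) = 1/6435; Σ_t [0,0]: t=0:+1/34560 = 1/34560; (3j)²=14/429 [(4 2 6; -2 -2 4)], sign=+1
B: triangle coeff Δ(4,2,6) = 1/6435; Σ_t [0,0]: t=0:+1/8640 = 1/8640; (3j)²=28/715 [(4 2 6; 2 1 -3)], sign=-1
I_A²/I_B² = (14/429)/(28/715) = 5/6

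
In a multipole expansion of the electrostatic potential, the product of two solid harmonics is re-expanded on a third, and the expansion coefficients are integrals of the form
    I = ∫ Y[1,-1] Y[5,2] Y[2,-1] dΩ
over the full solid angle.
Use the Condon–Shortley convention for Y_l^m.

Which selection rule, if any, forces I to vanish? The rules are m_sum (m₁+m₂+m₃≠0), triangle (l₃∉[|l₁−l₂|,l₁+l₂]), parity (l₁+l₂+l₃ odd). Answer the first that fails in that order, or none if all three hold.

m₁+m₂+m₃ = -1 + 2 − 1 = 0  ✓
triangle: |1−5|=4 ≤ l₃=2 ≤ 1+5=6  ✗
parity: l₁+l₂+l₃ = 8 is even

triangle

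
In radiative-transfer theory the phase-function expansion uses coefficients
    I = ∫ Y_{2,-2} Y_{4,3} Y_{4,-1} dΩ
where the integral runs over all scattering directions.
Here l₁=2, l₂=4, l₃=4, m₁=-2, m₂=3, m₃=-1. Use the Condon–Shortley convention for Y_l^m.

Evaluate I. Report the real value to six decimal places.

m-sum 0 ✓  L=10 even ✓  2≤4≤6 ✓
Π(2lᵢ+1) = 5×9×9 = 405
triangle coeff Δ(2,4,4) = 1/13860
Σ_t [0,2]: t=0:+1/192 t=1:−1/36 t=2:+1/192 = -5/288
(3j)²=20/693 [(2 4 4; 0 0 0)], sign=-1
Σ_t [2,2]: t=2:+1/480 = 1/480
(3j)²=3/110 [(2 4 4; -2 3 -1)], sign=-1
⇒ 4πI² = 270/847
I = (+1)√(270/847/(4π)) = 0.15927046

0.159270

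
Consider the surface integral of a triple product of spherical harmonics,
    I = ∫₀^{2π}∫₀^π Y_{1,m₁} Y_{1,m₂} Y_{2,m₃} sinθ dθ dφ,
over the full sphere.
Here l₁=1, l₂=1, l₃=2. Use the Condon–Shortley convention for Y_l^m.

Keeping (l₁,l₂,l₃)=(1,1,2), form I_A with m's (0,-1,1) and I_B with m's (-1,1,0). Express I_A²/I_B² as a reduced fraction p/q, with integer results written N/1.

Shared (l₁,l₂,l₃)=(1,1,2): N and (l;000)² cancel in I_A²/I_B².
A: Δ = 0!·2!·2!/5! = 1/30; Racah Σ t=0..0: t=0:+1/2 = 1/2; ⇒ 3j(1 1 2; 0 -1 1)² = 1/10, sgn -1
B: Δ = 0!·2!·2!/5! = 1/30; Racah Σ t=0..0: t=0:+1/4 = 1/4; ⇒ 3j(1 1 2; -1 1 0)² = 1/30, sgn +1
I_A²/I_B² = (1/10)/(1/30) = 3/1

3/1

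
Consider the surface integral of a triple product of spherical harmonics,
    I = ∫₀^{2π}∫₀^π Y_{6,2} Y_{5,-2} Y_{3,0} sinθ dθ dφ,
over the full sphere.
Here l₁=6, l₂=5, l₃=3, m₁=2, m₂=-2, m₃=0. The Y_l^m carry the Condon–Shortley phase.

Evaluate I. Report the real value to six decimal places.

0.058844

Rules hold: Σm=0, L=14 even, 1≤3≤11.
N = 13·11·7 = 1001
Δ = 8!·4!·2!/15! = 1/675675
Racah Σ t=3..5: t=3:−1/8640 t=4:+1/2304 t=5:−1/8640 = 7/34560
⇒ 3j(6 5 3; 0 0 0)² = 7/429, sgn -1
Racah Σ t=1..3: t=1:−1/60480 t=2:+1/5760 t=3:−1/8640 = 1/24192
⇒ 3j(6 5 3; 2 -2 0)² = 8/3003, sgn -1
4πI² = N·(3j₀)²·(3jₘ)² = 56/1287
I = +1·√(0.043512/4π) = 0.05884368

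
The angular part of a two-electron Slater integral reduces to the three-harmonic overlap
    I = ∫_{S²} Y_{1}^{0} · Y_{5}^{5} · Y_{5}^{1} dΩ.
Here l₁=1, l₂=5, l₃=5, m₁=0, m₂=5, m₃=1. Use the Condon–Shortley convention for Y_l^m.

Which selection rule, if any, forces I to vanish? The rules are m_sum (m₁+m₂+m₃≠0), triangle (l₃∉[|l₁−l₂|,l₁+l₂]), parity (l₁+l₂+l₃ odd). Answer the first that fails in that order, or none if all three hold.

m₁+m₂+m₃ = 0 + 5 + 1 = 6  ✗
triangle: |1−5|=4 ≤ l₃=5 ≤ 1+5=6
parity: l₁+l₂+l₃ = 11 is odd

m_sum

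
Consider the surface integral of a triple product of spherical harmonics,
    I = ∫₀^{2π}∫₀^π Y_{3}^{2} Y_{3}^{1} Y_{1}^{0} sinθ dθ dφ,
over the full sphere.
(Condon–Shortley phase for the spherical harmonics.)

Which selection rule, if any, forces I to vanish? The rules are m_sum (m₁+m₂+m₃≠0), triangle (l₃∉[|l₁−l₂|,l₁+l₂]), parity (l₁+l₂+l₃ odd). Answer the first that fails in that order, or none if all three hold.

azimuthal sum: 2 + 1 + 0 = 3  ✗
0 ≤ 1 ≤ 6 (triangle on l)
L = 3 + 3 + 1 = 7 (odd)

m_sum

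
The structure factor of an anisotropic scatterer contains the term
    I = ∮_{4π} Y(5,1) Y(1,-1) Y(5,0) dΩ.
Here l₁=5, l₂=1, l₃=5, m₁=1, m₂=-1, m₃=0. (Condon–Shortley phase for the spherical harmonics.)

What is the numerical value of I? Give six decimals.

L=11 odd ⇒ parity kills the (l;000) factor ⇒ I = 0

0.000000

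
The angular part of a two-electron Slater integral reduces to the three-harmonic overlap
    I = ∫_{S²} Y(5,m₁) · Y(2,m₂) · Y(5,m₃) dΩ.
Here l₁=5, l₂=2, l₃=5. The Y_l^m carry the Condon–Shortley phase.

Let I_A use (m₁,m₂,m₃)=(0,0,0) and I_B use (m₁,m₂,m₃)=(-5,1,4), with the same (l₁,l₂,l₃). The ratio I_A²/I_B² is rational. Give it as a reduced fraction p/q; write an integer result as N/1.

20/27

Same 5,2,5: normalisation and zero-m 3j drop out of the ratio.
A: Δ: 2! 8! 2! / 13! → 1/38610; sum: t=0:+1/2880 t=1:−1/576 t=2:+1/2880 = -1/960; 3j²(5 2 5; 0 0 0) = Δ·Π!·Σ² = 10/429  (sign +1)
B: Δ: 2! 8! 2! / 13! → 1/38610; sum: t=2:+1/80640 = 1/80640; 3j²(5 2 5; -5 1 4) = Δ·Π!·Σ² = 9/286  (sign -1)
I_A²/I_B² = (10/429)/(9/286) = 20/27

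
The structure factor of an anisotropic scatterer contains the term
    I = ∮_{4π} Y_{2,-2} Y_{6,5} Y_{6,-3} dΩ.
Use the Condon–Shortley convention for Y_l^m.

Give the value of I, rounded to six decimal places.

0.120286

Checks pass: Σm=0; 14 even; l₃=6∈[4,8].
(2·2+1)(2·6+1)(2·6+1) = 845
Δ: 2! 2! 10! / 15! → 1/90090
sum: t=0:+1/69120 t=1:−1/14400 t=2:+1/69120 = -7/172800
3j²(2 6 6; 0 0 0) = Δ·Π!·Σ² = 14/715  (sign -1)
sum: t=2:+1/1451520 = 1/1451520
3j²(2 6 6; -2 5 -3) = Δ·Π!·Σ² = 1/91  (sign -1)
combine: 4πI² = 845·14/715·1/91 = 2/11
take √, sign +1: I = 0.12028562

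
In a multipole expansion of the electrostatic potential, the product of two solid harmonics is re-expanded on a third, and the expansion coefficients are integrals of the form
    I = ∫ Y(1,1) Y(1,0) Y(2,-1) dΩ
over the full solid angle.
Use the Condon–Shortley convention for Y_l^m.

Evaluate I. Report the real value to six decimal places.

Checks pass: Σm=0; 4 even; l₃=2∈[0,2].
(2·1+1)(2·1+1)(2·2+1) = 45
Δ: 0! 2! 2! / 5! → 1/30
sum: t=0:+1/1 = 1/1
3j²(1 1 2; 0 0 0) = Δ·Π!·Σ² = 2/15  (sign +1)
sum: t=0:+1/2 = 1/2
3j²(1 1 2; 1 0 -1) = Δ·Π!·Σ² = 1/10  (sign -1)
combine: 4πI² = 45·2/15·1/10 = 3/5
take √, sign -1: I = -0.21850969

-0.218510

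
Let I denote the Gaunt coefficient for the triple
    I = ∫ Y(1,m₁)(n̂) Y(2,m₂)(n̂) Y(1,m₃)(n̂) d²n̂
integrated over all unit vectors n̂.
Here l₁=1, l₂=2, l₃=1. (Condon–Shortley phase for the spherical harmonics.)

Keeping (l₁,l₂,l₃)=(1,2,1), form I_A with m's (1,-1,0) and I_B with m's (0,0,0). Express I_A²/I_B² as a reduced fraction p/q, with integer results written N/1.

3/4

Shared (l₁,l₂,l₃)=(1,2,1): N and (l;000)² cancel in I_A²/I_B².
A: Δ = 2!·0!·2!/5! = 1/30; Racah Σ t=0..0: t=0:+1/2 = 1/2; ⇒ 3j(1 2 1; 1 -1 0)² = 1/10, sgn -1
B: Δ = 2!·0!·2!/5! = 1/30; Racah Σ t=1..1: t=1:−1/1 = -1/1; ⇒ 3j(1 2 1; 0 0 0)² = 2/15, sgn +1
I_A²/I_B² = (1/10)/(2/15) = 3/4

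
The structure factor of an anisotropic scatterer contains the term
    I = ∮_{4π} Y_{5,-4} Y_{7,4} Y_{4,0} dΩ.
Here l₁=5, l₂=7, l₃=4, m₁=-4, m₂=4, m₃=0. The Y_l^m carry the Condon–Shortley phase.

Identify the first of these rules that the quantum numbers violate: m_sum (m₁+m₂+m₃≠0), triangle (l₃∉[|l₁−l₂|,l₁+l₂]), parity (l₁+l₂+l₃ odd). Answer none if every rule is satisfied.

m₁+m₂+m₃ = -4 + 4 + 0 = 0  ✓
triangle: |5−7|=2 ≤ l₃=4 ≤ 5+7=12  ✓
parity: l₁+l₂+l₃ = 16 is even  ✓

none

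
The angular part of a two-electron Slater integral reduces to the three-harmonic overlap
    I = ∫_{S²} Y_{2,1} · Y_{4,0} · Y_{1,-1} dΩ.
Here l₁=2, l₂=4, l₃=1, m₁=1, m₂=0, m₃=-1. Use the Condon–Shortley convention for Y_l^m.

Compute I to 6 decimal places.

0.000000

triangle: need 2≤l₃≤6, have 1; I=0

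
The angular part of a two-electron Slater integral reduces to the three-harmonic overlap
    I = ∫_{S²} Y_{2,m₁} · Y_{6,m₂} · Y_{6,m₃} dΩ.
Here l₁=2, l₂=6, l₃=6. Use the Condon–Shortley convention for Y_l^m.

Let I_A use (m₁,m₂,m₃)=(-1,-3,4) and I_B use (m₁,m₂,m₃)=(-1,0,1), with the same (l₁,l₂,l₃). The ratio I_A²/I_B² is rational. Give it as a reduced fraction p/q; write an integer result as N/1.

Shared (l₁,l₂,l₃)=(2,6,6): N and (l;000)² cancel in I_A²/I_B².
A: Δ = 2!·2!·10!/15! = 1/90090; Racah Σ t=1..2: t=1:−1/161280 t=2:+1/725760 = -1/207360; ⇒ 3j(2 6 6; -1 -3 4)² = 7/286, sgn -1
B: Δ = 2!·2!·10!/15! = 1/90090; Racah Σ t=1..2: t=1:−1/28800 t=2:+1/34560 = -1/172800; ⇒ 3j(2 6 6; -1 0 1)² = 1/1430, sgn +1
I_A²/I_B² = (7/286)/(1/1430) = 35/1

35/1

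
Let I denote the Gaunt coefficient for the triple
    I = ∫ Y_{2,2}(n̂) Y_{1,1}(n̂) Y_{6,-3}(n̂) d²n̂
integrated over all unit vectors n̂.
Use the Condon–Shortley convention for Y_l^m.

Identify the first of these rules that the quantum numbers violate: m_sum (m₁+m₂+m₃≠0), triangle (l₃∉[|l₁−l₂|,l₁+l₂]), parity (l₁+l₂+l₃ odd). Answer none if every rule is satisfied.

Σmᵢ = 0  ✓
l₃∈[|l₁−l₂|,l₁+l₂]=[1,3], have l₃=6  ✗
Σlᵢ = 9 ⇒ odd

triangle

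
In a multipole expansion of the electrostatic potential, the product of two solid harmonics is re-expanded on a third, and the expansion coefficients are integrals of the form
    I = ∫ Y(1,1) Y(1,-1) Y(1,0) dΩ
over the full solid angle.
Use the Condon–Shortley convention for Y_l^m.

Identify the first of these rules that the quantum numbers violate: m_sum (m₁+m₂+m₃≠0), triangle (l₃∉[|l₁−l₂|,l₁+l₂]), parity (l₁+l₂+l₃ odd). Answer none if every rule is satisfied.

m₁+m₂+m₃ = 1 − 1 + 0 = 0  ✓
triangle: |1−1|=0 ≤ l₃=1 ≤ 1+1=2  ✓
parity: l₁+l₂+l₃ = 3 is odd  ✗

parity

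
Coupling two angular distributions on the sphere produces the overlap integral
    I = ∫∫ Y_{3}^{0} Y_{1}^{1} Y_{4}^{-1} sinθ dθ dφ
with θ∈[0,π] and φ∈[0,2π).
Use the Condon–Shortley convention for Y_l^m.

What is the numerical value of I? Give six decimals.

-0.194664

Rules hold: Σm=0, L=8 even, 2≤4≤4.
N = 7·3·9 = 189
Δ = 0!·6!·2!/9! = 1/252
Racah Σ t=0..0: t=0:+1/36 = 1/36
⇒ 3j(3 1 4; 0 0 0)² = 4/63, sgn +1
Racah Σ t=0..0: t=0:+1/72 = 1/72
⇒ 3j(3 1 4; 0 1 -1)² = 5/126, sgn -1
4πI² = N·(3j₀)²·(3jₘ)² = 10/21
I = -1·√(0.47619/4π) = -0.19466390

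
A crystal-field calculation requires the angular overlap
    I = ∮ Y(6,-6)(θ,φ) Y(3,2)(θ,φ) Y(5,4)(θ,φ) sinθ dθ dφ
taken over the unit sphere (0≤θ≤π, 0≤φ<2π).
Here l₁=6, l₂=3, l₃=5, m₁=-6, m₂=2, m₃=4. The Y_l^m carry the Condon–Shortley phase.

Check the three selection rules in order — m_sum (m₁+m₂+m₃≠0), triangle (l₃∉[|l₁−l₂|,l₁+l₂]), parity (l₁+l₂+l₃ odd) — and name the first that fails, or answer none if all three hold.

none

azimuthal sum: -6 + 2 + 4 = 0  ✓
3 ≤ 5 ≤ 9 (triangle on l)  ✓
L = 6 + 3 + 5 = 14 (even)  ✓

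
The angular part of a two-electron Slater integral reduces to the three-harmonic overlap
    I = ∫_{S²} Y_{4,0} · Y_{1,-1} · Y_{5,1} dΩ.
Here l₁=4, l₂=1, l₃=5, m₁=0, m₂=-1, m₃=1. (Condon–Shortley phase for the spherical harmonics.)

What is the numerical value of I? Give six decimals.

Checks pass: Σm=0; 10 even; l₃=5∈[3,5].
(2·4+1)(2·1+1)(2·5+1) = 297
Δ: 0! 8! 2! / 11! → 1/495
sum: t=0:+1/576 = 1/576
3j²(4 1 5; 0 0 0) = Δ·Π!·Σ² = 5/99  (sign -1)
sum: t=0:+1/1152 = 1/1152
3j²(4 1 5; 0 -1 1) = Δ·Π!·Σ² = 1/33  (sign +1)
combine: 4πI² = 297·5/99·1/33 = 5/11
take √, sign -1: I = -0.19018827

-0.190188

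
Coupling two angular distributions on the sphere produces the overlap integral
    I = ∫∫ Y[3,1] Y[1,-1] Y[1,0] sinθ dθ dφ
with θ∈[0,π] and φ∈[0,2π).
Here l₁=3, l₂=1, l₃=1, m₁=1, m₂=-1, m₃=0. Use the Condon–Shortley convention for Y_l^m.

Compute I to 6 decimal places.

0.000000

|3−1|≤1≤3+1 violated ⇒ I = 0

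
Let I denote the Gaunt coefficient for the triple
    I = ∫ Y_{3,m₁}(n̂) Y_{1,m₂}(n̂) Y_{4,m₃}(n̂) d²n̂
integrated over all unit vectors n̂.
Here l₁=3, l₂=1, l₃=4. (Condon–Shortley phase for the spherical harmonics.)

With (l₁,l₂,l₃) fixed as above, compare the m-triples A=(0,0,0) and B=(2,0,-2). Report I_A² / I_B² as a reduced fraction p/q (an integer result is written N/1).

4/3

l's match ⇒ only the (l;m) 3-j factors differ between A and B.
A: triangle coeff Δ(3,1,4) = 1/252; Σ_t [0,0]: t=0:+1/36 = 1/36; (3j)²=4/63 [(3 1 4; 0 0 0)], sign=+1
B: triangle coeff Δ(3,1,4) = 1/252; Σ_t [0,0]: t=0:+1/120 = 1/120; (3j)²=1/21 [(3 1 4; 2 0 -2)], sign=+1
I_A²/I_B² = (4/63)/(1/21) = 4/3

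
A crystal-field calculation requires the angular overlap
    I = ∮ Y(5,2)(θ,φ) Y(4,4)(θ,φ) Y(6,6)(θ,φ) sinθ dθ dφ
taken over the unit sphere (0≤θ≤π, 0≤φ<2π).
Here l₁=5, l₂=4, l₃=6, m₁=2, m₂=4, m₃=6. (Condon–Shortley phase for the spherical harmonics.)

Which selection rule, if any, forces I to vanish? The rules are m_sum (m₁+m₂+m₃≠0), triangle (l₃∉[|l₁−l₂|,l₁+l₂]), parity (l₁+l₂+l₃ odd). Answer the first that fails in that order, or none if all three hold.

azimuthal sum: 2 + 4 + 6 = 12  ✗
1 ≤ 6 ≤ 9 (triangle on l)
L = 5 + 4 + 6 = 15 (odd)

m_sum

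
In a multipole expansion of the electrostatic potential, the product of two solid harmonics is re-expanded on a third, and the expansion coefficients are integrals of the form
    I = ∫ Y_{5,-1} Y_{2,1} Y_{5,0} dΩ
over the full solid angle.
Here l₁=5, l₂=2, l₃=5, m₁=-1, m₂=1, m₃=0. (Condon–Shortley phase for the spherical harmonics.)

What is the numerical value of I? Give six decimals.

Rules hold: Σm=0, L=12 even, 3≤5≤7.
N = 11·5·11 = 605
Δ = 2!·8!·2!/13! = 1/38610
Racah Σ t=0..2: t=0:+1/2880 t=1:−1/576 t=2:+1/2880 = -1/960
⇒ 3j(5 2 5; 0 0 0)² = 10/429, sgn +1
Racah Σ t=1..2: t=1:−1/1440 t=2:+1/1152 = 1/5760
⇒ 3j(5 2 5; -1 1 0)² = 1/858, sgn -1
4πI² = N·(3j₀)²·(3jₘ)² = 25/1521
I = -1·√(0.0164366/4π) = -0.03616600

-0.036166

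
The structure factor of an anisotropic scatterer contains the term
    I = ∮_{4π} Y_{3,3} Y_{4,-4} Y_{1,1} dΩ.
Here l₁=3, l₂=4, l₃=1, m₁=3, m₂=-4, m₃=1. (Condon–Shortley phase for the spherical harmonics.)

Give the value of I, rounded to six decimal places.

0.325735

Rules hold: Σm=0, L=8 even, 1≤1≤7.
N = 7·9·3 = 189
Δ = 6!·0!·2!/9! = 1/252
Racah Σ t=3..3: t=3:−1/36 = -1/36
⇒ 3j(3 4 1; 0 0 0)² = 4/63, sgn +1
Racah Σ t=0..0: t=0:+1/1440 = 1/1440
⇒ 3j(3 4 1; 3 -4 1)² = 1/9, sgn +1
4πI² = N·(3j₀)²·(3jₘ)² = 4/3
I = +1·√(1.33333/4π) = 0.32573501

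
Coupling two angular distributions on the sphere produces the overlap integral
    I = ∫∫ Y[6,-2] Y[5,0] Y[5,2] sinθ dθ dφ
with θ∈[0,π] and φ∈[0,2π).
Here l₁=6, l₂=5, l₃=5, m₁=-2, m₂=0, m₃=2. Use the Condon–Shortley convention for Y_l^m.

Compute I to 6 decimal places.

Checks pass: Σm=0; 16 even; l₃=5∈[1,11].
(2·6+1)(2·5+1)(2·5+1) = 1573
Δ: 6! 6! 4! / 17! → 1/28588560
sum: t=1:−1/345600 t=2:+1/13824 t=3:−1/5184 t=4:+1/13824 t=5:−1/345600 = -7/129600
3j²(6 5 5; 0 0 0) = Δ·Π!·Σ² = 80/7293  (sign +1)
sum: t=2:+1/207360 t=3:−1/17280 t=4:+1/13824 t=5:−1/103680 = 1/103680
3j²(6 5 5; -2 0 2) = Δ·Π!·Σ² = 10/7293  (sign -1)
combine: 4πI² = 1573·80/7293·10/7293 = 800/33813
take √, sign -1: I = -0.04339086

-0.043391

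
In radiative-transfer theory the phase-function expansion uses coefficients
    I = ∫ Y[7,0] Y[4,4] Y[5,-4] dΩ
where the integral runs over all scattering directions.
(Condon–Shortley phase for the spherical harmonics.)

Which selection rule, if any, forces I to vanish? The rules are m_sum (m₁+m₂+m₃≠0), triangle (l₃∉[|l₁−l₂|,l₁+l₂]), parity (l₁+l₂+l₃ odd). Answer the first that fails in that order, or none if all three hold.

none

Σmᵢ = 0  ✓
l₃∈[|l₁−l₂|,l₁+l₂]=[3,11], have l₃=5  ✓
Σlᵢ = 16 ⇒ even  ✓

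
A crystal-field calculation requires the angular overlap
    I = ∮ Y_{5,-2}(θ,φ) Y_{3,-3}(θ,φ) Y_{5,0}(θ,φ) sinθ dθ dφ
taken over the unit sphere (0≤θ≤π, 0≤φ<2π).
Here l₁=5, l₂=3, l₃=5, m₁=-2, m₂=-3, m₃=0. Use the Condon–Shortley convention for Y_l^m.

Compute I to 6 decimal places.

0.000000

Σmᵢ = -5 ≠ 0, so the φ-integral vanishes; I = 0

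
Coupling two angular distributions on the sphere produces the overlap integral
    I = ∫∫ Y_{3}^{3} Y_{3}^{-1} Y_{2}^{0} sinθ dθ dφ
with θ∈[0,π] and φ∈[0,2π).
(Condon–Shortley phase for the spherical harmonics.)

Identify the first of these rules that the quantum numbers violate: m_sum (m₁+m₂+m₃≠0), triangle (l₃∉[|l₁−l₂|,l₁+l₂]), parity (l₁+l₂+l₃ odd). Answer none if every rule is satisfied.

m_sum

Σmᵢ = 2  ✗
l₃∈[|l₁−l₂|,l₁+l₂]=[0,6], have l₃=2
Σlᵢ = 8 ⇒ even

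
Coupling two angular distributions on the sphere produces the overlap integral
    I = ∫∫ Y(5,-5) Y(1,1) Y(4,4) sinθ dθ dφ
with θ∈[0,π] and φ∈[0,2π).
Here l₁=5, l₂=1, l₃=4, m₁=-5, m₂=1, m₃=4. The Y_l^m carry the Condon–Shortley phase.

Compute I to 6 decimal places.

Checks pass: Σm=0; 10 even; l₃=4∈[4,6].
(2·5+1)(2·1+1)(2·4+1) = 297
Δ: 2! 8! 0! / 11! → 1/495
sum: t=1:−1/576 = -1/576
3j²(5 1 4; 0 0 0) = Δ·Π!·Σ² = 5/99  (sign -1)
sum: t=2:+1/80640 = 1/80640
3j²(5 1 4; -5 1 4) = Δ·Π!·Σ² = 1/11  (sign +1)
combine: 4πI² = 297·5/99·1/11 = 15/11
take √, sign -1: I = -0.32941575

-0.329416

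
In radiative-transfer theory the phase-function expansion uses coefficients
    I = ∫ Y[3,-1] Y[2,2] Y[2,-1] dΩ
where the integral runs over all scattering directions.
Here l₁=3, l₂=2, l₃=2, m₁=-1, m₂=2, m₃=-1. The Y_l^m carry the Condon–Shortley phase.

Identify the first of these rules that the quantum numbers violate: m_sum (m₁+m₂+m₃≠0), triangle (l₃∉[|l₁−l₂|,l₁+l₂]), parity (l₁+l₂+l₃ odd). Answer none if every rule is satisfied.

parity

Σmᵢ = 0  ✓
l₃∈[|l₁−l₂|,l₁+l₂]=[1,5], have l₃=2  ✓
Σlᵢ = 7 ⇒ odd  ✗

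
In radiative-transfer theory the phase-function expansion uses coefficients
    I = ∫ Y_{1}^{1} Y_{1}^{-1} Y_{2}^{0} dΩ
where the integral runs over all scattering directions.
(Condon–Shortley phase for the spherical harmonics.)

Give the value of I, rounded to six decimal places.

m-sum 0 ✓  L=4 even ✓  0≤2≤2 ✓
Π(2lᵢ+1) = 3×3×5 = 45
triangle coeff Δ(1,1,2) = 1/30
Σ_t [0,0]: t=0:+1/1 = 1/1
(3j)²=2/15 [(1 1 2; 0 0 0)], sign=+1
Σ_t [0,0]: t=0:+1/4 = 1/4
(3j)²=1/30 [(1 1 2; 1 -1 0)], sign=+1
⇒ 4πI² = 1/5
I = (+1)√(1/5/(4π)) = 0.12615663

0.126157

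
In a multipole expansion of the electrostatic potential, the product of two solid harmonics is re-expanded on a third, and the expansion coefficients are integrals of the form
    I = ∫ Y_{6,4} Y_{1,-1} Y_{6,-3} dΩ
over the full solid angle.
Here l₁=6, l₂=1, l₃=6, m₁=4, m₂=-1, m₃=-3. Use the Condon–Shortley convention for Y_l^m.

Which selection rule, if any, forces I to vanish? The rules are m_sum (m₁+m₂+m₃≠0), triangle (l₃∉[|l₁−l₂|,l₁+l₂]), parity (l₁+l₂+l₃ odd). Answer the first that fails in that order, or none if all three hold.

parity

azimuthal sum: 4 − 1 − 3 = 0  ✓
5 ≤ 6 ≤ 7 (triangle on l)  ✓
L = 6 + 1 + 6 = 13 (odd)  ✗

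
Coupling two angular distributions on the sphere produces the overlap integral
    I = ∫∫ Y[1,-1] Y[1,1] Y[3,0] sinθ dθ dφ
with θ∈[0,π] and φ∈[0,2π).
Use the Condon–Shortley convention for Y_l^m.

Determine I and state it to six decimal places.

0.000000

|1−1|≤3≤1+1 violated ⇒ I = 0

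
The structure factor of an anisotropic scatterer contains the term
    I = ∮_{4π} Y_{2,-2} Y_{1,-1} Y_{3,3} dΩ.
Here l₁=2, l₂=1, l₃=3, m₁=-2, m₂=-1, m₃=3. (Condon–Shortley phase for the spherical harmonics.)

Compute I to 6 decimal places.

Rules hold: Σm=0, L=6 even, 1≤3≤3.
N = 5·3·7 = 105
Δ = 0!·4!·2!/7! = 1/105
Racah Σ t=0..0: t=0:+1/4 = 1/4
⇒ 3j(2 1 3; 0 0 0)² = 3/35, sgn -1
Racah Σ t=0..0: t=0:+1/48 = 1/48
⇒ 3j(2 1 3; -2 -1 3)² = 1/7, sgn +1
4πI² = N·(3j₀)²·(3jₘ)² = 9/7
I = -1·√(1.28571/4π) = -0.31986543

-0.319865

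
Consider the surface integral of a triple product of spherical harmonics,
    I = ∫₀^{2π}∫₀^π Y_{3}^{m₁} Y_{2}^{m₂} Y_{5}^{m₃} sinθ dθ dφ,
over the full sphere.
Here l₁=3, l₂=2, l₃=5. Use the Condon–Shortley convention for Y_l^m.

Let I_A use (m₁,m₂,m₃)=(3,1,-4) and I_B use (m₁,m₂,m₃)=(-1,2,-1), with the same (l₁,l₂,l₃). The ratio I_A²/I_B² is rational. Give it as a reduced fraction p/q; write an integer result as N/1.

28/5

Same 3,2,5: normalisation and zero-m 3j drop out of the ratio.
A: Δ: 0! 6! 4! / 11! → 1/2310; sum: t=0:+1/4320 = 1/4320; 3j²(3 2 5; 3 1 -4) = Δ·Π!·Σ² = 2/55  (sign -1)
B: Δ: 0! 6! 4! / 11! → 1/2310; sum: t=0:+1/1152 = 1/1152; 3j²(3 2 5; -1 2 -1) = Δ·Π!·Σ² = 1/154  (sign +1)
I_A²/I_B² = (2/55)/(1/154) = 28/5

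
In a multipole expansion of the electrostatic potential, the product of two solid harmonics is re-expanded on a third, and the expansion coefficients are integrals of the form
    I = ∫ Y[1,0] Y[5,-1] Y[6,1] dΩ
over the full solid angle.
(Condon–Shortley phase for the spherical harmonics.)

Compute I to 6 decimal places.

-0.241725

m-sum 0 ✓  L=12 even ✓  4≤6≤6 ✓
Π(2lᵢ+1) = 3×11×13 = 429
triangle coeff Δ(1,5,6) = 1/858
Σ_t [0,0]: t=0:+1/14400 = 1/14400
(3j)²=6/143 [(1 5 6; 0 0 0)], sign=+1
Σ_t [0,0]: t=0:+1/17280 = 1/17280
(3j)²=35/858 [(1 5 6; 0 -1 1)], sign=-1
⇒ 4πI² = 105/143
I = (-1)√(105/143/(4π)) = -0.24172507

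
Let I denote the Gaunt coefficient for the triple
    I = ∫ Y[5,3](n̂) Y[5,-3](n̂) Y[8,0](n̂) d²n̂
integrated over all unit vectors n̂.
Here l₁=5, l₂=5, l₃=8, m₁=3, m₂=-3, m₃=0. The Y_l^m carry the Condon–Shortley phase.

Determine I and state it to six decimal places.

-0.141545

Rules hold: Σm=0, L=18 even, 0≤8≤10.
N = 11·11·17 = 2057
Δ = 2!·8!·8!/19! = 1/37413090
Racah Σ t=0..2: t=0:+1/1036800 t=1:−1/331776 t=2:+1/1036800 = -1/921600
⇒ 3j(5 5 8; 0 0 0)² = 490/46189, sgn -1
Racah Σ t=0..2: t=0:+1/4147200 t=1:−1/25401600 t=2:+1/3251404800 = 73/361267200
⇒ 3j(5 5 8; 3 -3 0)² = 5329/461890, sgn +1
4πI² = N·(3j₀)²·(3jₘ)² = 261121/1037153
I = -1·√(0.251767/4π) = -0.14154501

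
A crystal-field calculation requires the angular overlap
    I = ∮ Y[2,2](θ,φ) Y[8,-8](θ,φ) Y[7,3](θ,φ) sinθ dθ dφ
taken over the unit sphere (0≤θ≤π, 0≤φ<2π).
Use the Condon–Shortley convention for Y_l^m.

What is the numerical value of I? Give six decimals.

2 − 8 + 3 = -3 ≠ 0: azimuthal integral kills it; I = 0

0.000000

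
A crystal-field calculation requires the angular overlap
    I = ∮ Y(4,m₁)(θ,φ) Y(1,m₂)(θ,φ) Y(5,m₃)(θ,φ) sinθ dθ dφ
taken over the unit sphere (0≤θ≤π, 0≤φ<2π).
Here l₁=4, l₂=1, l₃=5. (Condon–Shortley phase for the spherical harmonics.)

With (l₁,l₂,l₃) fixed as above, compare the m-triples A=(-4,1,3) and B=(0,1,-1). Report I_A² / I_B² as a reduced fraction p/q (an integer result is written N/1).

1/15

Same 4,1,5: normalisation and zero-m 3j drop out of the ratio.
A: Δ: 0! 8! 2! / 11! → 1/495; sum: t=0:+1/80640 = 1/80640; 3j²(4 1 5; -4 1 3) = Δ·Π!·Σ² = 1/495  (sign +1)
B: Δ: 0! 8! 2! / 11! → 1/495; sum: t=0:+1/1152 = 1/1152; 3j²(4 1 5; 0 1 -1) = Δ·Π!·Σ² = 1/33  (sign +1)
I_A²/I_B² = (1/495)/(1/33) = 1/15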